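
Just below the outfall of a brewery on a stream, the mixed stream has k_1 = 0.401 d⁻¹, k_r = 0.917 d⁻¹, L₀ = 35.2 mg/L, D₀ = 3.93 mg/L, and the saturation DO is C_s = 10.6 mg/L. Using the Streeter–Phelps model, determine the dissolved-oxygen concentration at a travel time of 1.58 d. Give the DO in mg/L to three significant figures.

k_1 L₀/(k_r−k_1) = 0.401×35.2/(0.917−0.401) = 14.12/0.5160 = 27.36 mg/L.
e^(−k_1 t) = e^(−0.401×1.580) = 0.5307; e^(−k_r t) = e^(−0.917×1.580) = 0.2348.
D = 27.36 × (0.5307 − 0.2348) + 3.93 × 0.2348 = 8.093 + 0.9229 = 9.016 mg/L.
DO = C_s − D = 10.6 − 9.016 = 1.584 mg/L.

DO ≈ 1.58 mg/L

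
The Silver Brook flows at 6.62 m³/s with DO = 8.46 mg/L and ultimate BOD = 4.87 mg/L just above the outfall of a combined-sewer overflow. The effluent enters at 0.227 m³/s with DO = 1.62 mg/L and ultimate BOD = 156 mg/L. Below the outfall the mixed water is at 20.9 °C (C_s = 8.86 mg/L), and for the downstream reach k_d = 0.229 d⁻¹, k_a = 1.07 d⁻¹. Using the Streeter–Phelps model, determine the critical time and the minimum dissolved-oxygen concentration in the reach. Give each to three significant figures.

t_c ≈ 1.52 d; minimum DO ≈ 7.37 mg/L

Mixed DO = (6.62×8.46 + 0.227×1.62)/(6.62+0.227) = 56.37/6.847 = 8.233 mg/L.
Mixed L₀ = (6.62×4.87 + 0.227×156)/(6.847) = 67.65/6.847 = 9.880 mg/L.
Initial deficit D₀ = C_s − DO₀ = 8.86 − 8.233 = 0.6268 mg/L.
t_c = (1/0.8410) ln[(1.07/0.229)(1 − 0.6268×0.8410/(0.229×9.880))] = 1.189 × ln(3.584) = 1.518 d.
D_c = (0.229/1.07) × 9.880 × e^(−0.229×1.518) = 0.2140 × 9.880 × 0.7064 = 1.494 mg/L.
Minimum DO = 8.86 − 1.494 = 7.366 mg/L.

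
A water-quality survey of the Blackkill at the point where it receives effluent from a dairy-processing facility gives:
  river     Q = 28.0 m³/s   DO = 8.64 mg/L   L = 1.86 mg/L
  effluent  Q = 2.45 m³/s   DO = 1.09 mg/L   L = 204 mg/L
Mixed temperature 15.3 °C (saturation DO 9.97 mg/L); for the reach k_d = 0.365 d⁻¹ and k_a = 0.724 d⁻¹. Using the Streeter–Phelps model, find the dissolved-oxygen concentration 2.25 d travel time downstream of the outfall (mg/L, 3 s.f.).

Mixed DO = (28.0×8.64 + 2.45×1.09)/(28.0+2.45) = 244.6/30.45 = 8.033 mg/L.
Mixed L₀ = (28.0×1.86 + 2.45×204)/(30.45) = 551.9/30.45 = 18.12 mg/L.
Initial deficit D₀ = C_s − DO₀ = 9.97 − 8.033 = 1.937 mg/L.
D(2.25) = [0.365×18.12/(0.724−0.365)](e^(−0.365×2.25) − e^(−0.724×2.25)) + 1.937 e^(−0.724×2.25)
= 18.43 × (0.4399 − 0.1961) + 1.937 × 0.1961 = 4.872 mg/L.
DO = 9.97 − 4.872 = 5.098 mg/L.

DO ≈ 5.10 mg/L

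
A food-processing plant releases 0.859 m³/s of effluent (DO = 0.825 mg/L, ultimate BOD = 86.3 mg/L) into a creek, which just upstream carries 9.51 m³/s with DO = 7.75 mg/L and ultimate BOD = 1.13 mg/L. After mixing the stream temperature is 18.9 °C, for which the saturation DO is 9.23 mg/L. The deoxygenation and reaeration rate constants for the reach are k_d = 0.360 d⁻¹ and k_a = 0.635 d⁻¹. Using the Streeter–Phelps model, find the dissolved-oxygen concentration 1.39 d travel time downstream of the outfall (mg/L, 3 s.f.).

Mixed DO = (9.51×7.75 + 0.859×0.825)/(9.51+0.859) = 74.41/10.37 = 7.176 mg/L.
Mixed L₀ = (9.51×1.13 + 0.859×86.3)/(10.37) = 84.88/10.37 = 8.186 mg/L.
Initial deficit D₀ = C_s − DO₀ = 9.23 − 7.176 = 2.054 mg/L.
D(1.39) = [0.360×8.186/(0.635−0.360)](e^(−0.360×1.39) − e^(−0.635×1.39)) + 2.054 e^(−0.635×1.39)
= 10.72 × (0.6063 − 0.4137) + 2.054 × 0.4137 = 2.913 mg/L.
DO = 9.23 − 2.913 = 6.317 mg/L.

DO ≈ 6.32 mg/L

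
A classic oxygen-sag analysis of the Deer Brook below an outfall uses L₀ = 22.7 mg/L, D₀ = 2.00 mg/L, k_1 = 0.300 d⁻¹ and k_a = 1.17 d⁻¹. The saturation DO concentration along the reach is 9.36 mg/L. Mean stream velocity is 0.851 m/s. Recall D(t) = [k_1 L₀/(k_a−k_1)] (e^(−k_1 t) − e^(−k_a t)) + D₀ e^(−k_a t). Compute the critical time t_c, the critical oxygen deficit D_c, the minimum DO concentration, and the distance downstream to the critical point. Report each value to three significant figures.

t_c = [1/(k_a−k_1)] ln[(k_a/k_1)(1 − D₀(k_a−k_1)/(k_1 L₀))]
= [1/(1.17−0.300)] ln[(1.17/0.300)(1 − 2.00×0.8700/(0.300×22.7))]
= (1/0.8700) ln[3.900 × 0.7445] = 1.149 × ln(2.904) = 1.149 × 1.066 = 1.225 d.
D_c = (k_1/k_a) L₀ e^(−k_1 t_c) = (0.300/1.17) × 22.7 × e^(−0.300×1.225) = 0.2564 × 22.7 × 0.6924 = 4.030 mg/L.
Minimum DO = C_s − D_c = 9.36 − 4.030 = 5.330 mg/L.
x_c = v t_c = 0.851 m/s × 1.225 d × 86400 s/d = 90080 m ≈ 90.1 km.

t_c ≈ 1.23 d; D_c ≈ 4.03 mg/L; min DO ≈ 5.33 mg/L; x_c ≈ 90.1 km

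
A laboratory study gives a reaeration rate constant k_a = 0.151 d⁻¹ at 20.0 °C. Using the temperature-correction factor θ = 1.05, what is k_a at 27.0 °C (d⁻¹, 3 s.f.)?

k_a(T₂) = k_a(T₁) · θ^(T₂−T₁) = 0.151 × 1.05^(27.0−20.0)
= 0.151 × 1.05^7.00 = 0.151 × 1.407 = 0.2125 d⁻¹.

k_a ≈ 0.212 d⁻¹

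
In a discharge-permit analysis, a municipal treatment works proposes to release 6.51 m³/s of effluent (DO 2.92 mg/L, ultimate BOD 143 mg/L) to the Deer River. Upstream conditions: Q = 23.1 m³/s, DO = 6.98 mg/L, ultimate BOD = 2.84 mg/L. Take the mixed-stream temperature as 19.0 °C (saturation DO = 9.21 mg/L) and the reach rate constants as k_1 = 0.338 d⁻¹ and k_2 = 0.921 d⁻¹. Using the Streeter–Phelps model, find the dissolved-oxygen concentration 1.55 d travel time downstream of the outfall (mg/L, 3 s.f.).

DO ≈ 1.59 mg/L

Mixed DO = (23.1×6.98 + 6.51×2.92)/(23.1+6.51) = 180.2/29.61 = 6.087 mg/L.
Mixed L₀ = (23.1×2.84 + 6.51×143)/(29.61) = 996.5/29.61 = 33.66 mg/L.
Initial deficit D₀ = C_s − DO₀ = 9.21 − 6.087 = 3.123 mg/L.
D(1.55) = [0.338×33.66/(0.921−0.338)](e^(−0.338×1.55) − e^(−0.921×1.55)) + 3.123 e^(−0.921×1.55)
= 19.51 × (0.5922 − 0.2399) + 3.123 × 0.2399 = 7.623 mg/L.
DO = 9.21 − 7.623 = 1.587 mg/L.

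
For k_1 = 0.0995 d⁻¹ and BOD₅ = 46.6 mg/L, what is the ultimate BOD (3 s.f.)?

BOD₅ = L₀(1 − e^(−5k_1)) ⇒ L₀ = BOD₅ / (1 − e^(−5×0.0995))
= 46.6 / (1 − 0.6080) = 46.6 / 0.3920 = 118.9 mg/L.

L₀ ≈ 119 mg/L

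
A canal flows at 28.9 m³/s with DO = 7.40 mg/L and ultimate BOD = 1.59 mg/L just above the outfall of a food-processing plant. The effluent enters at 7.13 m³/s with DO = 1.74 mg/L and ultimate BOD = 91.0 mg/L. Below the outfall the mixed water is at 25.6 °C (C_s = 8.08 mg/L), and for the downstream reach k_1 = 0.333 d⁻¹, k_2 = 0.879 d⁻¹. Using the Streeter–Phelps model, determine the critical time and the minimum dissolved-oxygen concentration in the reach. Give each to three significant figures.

t_c ≈ 1.47 d; minimum DO ≈ 3.61 mg/L

Mixed DO = (28.9×7.40 + 7.13×1.74)/(28.9+7.13) = 226.3/36.03 = 6.280 mg/L.
Mixed L₀ = (28.9×1.59 + 7.13×91.0)/(36.03) = 694.8/36.03 = 19.28 mg/L.
Initial deficit D₀ = C_s − DO₀ = 8.08 − 6.280 = 1.800 mg/L.
t_c = (1/0.5460) ln[(0.879/0.333)(1 − 1.800×0.5460/(0.333×19.28))] = 1.832 × ln(2.236) = 1.473 d.
D_c = (0.333/0.879) × 19.28 × e^(−0.333×1.473) = 0.3788 × 19.28 × 0.6122 = 4.472 mg/L.
Minimum DO = 8.08 − 4.472 = 3.608 mg/L.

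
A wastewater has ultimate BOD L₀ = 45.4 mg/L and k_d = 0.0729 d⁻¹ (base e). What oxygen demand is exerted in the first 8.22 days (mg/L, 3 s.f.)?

y_t = L₀(1 − e^(−k_d t)) = 45.4 × (1 − e^(−0.0729×8.22))
= 45.4 × (1 − 0.5492) = 45.4 × 0.4508 = 20.46 mg/L.

y ≈ 20.5 mg/L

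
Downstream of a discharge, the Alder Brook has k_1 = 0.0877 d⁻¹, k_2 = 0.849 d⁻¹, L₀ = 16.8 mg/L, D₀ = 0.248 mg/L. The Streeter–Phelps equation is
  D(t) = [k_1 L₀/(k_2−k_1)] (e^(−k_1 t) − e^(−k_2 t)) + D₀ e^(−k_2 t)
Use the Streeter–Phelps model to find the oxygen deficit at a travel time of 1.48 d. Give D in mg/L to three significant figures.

k_1 L₀/(k_2−k_1) = 0.0877×16.8/(0.849−0.0877) = 1.473/0.7613 = 1.935 mg/L.
e^(−k_1 t) = e^(−0.0877×1.480) = 0.8783; e^(−k_2 t) = e^(−0.849×1.480) = 0.2846.
D = 1.935 × (0.8783 − 0.2846) + 0.248 × 0.2846 = 1.149 + 0.07059 = 1.219 mg/L.

D ≈ 1.22 mg/L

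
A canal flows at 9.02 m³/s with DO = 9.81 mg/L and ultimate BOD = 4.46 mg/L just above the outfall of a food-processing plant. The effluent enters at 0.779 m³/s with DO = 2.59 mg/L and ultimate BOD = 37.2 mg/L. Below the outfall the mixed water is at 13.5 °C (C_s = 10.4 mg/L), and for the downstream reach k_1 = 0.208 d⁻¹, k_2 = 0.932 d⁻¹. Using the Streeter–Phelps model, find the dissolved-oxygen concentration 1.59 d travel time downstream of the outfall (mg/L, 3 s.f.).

DO ≈ 9.14 mg/L

Mixed DO = (9.02×9.81 + 0.779×2.59)/(9.02+0.779) = 90.50/9.799 = 9.236 mg/L.
Mixed L₀ = (9.02×4.46 + 0.779×37.2)/(9.799) = 69.21/9.799 = 7.063 mg/L.
Initial deficit D₀ = C_s − DO₀ = 10.4 − 9.236 = 1.164 mg/L.
D(1.59) = [0.208×7.063/(0.932−0.208)](e^(−0.208×1.59) − e^(−0.932×1.59)) + 1.164 e^(−0.932×1.59)
= 2.029 × (0.7184 − 0.2272) + 1.164 × 0.2272 = 1.261 mg/L.
DO = 10.4 − 1.261 = 9.139 mg/L.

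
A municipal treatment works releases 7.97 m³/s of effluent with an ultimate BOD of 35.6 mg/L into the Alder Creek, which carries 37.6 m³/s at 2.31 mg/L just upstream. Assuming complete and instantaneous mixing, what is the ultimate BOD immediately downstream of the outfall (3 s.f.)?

8.13 mg/L

Flow-weighted mixing: C = (Q_r C_r + Q_w C_w)/(Q_r + Q_w)
= (37.6×2.31 + 7.97×35.6)/(37.6 + 7.97) = 370.6/45.57 = 8.132 mg/L.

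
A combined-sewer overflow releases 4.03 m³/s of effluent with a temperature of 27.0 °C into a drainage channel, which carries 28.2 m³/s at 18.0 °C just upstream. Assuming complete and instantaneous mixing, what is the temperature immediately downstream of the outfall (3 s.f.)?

Flow-weighted mixing: C = (Q_r C_r + Q_w C_w)/(Q_r + Q_w)
= (28.2×18.0 + 4.03×27.0)/(28.2 + 4.03) = 616.4/32.23 = 19.13 °C.

19.1 °C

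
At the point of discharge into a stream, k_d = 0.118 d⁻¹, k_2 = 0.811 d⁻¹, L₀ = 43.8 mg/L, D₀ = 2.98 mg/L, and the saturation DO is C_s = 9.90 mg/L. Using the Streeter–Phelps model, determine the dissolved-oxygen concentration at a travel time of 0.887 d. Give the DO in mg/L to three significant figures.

DO ≈ 5.36 mg/L

k_d L₀/(k_2−k_d) = 0.118×43.8/(0.811−0.118) = 5.168/0.6930 = 7.458 mg/L.
e^(−k_d t) = e^(−0.118×0.8870) = 0.9006; e^(−k_2 t) = e^(−0.811×0.8870) = 0.4871.
D = 7.458 × (0.9006 − 0.4871) + 2.98 × 0.4871 = 3.084 + 1.451 = 4.536 mg/L.
DO = C_s − D = 9.90 − 4.536 = 5.364 mg/L.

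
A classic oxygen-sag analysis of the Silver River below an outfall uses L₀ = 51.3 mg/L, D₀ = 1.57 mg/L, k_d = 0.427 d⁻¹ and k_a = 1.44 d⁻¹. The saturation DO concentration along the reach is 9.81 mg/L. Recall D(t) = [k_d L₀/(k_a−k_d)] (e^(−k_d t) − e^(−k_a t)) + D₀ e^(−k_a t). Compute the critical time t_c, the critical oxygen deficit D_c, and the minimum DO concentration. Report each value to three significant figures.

t_c = [1/(k_a−k_d)] ln[(k_a/k_d)(1 − D₀(k_a−k_d)/(k_d L₀))]
= [1/(1.44−0.427)] ln[(1.44/0.427)(1 − 1.57×1.013/(0.427×51.3))]
= (1/1.013) ln[3.372 × 0.9274] = 0.9872 × ln(3.128) = 0.9872 × 1.140 = 1.126 d.
L(t_c) = L₀ e^(−k_d t_c) = 51.3 × 0.6184 = 31.72 mg/L, and at the critical point k_a D_c = k_d L, so D_c = (0.427/1.44) × 31.72 = 9.407 mg/L.
Minimum DO = C_s − D_c = 9.81 − 9.407 = 0.4031 mg/L.

t_c ≈ 1.13 d; D_c ≈ 9.41 mg/L; min DO ≈ 0.403 mg/L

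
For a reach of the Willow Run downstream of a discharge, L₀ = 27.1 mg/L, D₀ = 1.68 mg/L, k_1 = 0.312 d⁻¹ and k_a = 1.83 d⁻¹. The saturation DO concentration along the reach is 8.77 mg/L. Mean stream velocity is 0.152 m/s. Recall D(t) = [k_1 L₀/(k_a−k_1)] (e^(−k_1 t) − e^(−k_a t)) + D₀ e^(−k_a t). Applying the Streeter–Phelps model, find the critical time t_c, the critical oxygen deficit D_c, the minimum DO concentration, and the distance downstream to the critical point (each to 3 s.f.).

t_c = [1/(k_a−k_1)] ln[(k_a/k_1)(1 − D₀(k_a−k_1)/(k_1 L₀))]
= [1/(1.83−0.312)] ln[(1.83/0.312)(1 − 1.68×1.518/(0.312×27.1))]
= (1/1.518) ln[5.865 × 0.6984] = 0.6588 × ln(4.096) = 0.6588 × 1.410 = 0.9289 d.
L(t_c) = L₀ e^(−k_1 t_c) = 27.1 × 0.7484 = 20.28 mg/L, and at the critical point k_a D_c = k_1 L, so D_c = (0.312/1.83) × 20.28 = 3.458 mg/L.
Minimum DO = C_s − D_c = 8.77 − 3.458 = 5.312 mg/L.
x_c = v t_c = 0.152 m/s × 0.9289 d × 86400 s/d = 12200 m ≈ 12.2 km.

t_c ≈ 0.929 d; D_c ≈ 3.46 mg/L; min DO ≈ 5.31 mg/L; x_c ≈ 12.2 km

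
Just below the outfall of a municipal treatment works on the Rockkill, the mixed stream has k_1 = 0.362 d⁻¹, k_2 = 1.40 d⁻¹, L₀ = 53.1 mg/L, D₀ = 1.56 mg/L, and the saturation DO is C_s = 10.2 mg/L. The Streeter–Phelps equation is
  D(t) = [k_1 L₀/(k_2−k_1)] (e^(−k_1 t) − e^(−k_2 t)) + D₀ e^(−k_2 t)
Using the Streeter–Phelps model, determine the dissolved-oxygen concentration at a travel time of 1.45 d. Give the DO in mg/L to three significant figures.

DO ≈ 1.47 mg/L

k_1 L₀/(k_2−k_1) = 0.362×53.1/(1.40−0.362) = 19.22/1.038 = 18.52 mg/L.
e^(−k_1 t) = e^(−0.362×1.450) = 0.5916; e^(−k_2 t) = e^(−1.40×1.450) = 0.1313.
D = 18.52 × (0.5916 − 0.1313) + 1.56 × 0.1313 = 8.524 + 0.2049 = 8.729 mg/L.
DO = C_s − D = 10.2 − 8.729 = 1.471 mg/L.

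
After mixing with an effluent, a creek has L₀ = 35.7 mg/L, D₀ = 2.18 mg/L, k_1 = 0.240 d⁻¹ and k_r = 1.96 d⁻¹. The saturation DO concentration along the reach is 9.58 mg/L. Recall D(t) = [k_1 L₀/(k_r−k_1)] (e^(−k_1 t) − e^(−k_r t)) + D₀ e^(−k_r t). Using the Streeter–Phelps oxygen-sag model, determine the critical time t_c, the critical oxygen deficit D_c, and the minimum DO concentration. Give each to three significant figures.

t_c ≈ 0.886 d; D_c ≈ 3.53 mg/L; min DO ≈ 6.05 mg/L

t_c = [1/(k_r−k_1)] ln[(k_r/k_1)(1 − D₀(k_r−k_1)/(k_1 L₀))]
= [1/(1.96−0.240)] ln[(1.96/0.240)(1 − 2.18×1.720/(0.240×35.7))]
= (1/1.720) ln[8.167 × 0.5624] = 0.5814 × ln(4.593) = 0.5814 × 1.524 = 0.8863 d.
L(t_c) = L₀ e^(−k_1 t_c) = 35.7 × 0.8084 = 28.86 mg/L, and at the critical point k_r D_c = k_1 L, so D_c = (0.240/1.96) × 28.86 = 3.534 mg/L.
Minimum DO = C_s − D_c = 9.58 − 3.534 = 6.046 mg/L.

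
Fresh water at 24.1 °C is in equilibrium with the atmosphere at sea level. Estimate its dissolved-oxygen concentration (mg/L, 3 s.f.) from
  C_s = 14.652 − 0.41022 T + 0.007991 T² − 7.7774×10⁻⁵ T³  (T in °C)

C_s ≈ 8.32 mg/L

C_s = 14.652 − 0.41022×24.1 + 0.007991×24.1² − 7.7774×10⁻⁵×24.1³ = 8.318 mg/L.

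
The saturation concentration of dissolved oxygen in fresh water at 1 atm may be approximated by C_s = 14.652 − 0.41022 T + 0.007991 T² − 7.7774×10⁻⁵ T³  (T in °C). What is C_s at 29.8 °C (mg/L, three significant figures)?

C_s ≈ 7.47 mg/L

C_s = 14.652 − 0.41022×29.8 + 0.007991×29.8² − 7.7774×10⁻⁵×29.8³ = 7.466 mg/L.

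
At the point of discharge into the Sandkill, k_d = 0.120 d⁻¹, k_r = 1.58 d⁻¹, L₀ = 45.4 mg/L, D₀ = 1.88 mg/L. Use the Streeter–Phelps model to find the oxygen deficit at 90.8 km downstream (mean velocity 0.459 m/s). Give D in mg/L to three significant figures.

D ≈ 2.79 mg/L

Travel time t = x/v = 90.8 km / (0.459 m/s) = 90800 m / 0.459 m/s = 197800 s = 2.290 d.
k_d L₀/(k_r−k_d) = 0.120×45.4/(1.58−0.120) = 5.448/1.460 = 3.732 mg/L.
e^(−k_d t) = e^(−0.120×2.290) = 0.7598; e^(−k_r t) = e^(−1.58×2.290) = 0.02685.
D = 3.732 × (0.7598 − 0.02685) + 1.88 × 0.02685 = 2.735 + 0.05047 = 2.785 mg/L.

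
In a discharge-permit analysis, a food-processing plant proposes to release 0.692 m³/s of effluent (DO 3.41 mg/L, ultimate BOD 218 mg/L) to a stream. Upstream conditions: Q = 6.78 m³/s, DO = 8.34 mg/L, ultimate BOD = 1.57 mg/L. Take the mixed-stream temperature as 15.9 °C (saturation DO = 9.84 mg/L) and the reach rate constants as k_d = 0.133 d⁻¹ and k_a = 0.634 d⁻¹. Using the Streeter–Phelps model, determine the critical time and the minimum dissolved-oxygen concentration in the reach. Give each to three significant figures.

t_c ≈ 2.28 d; minimum DO ≈ 6.49 mg/L

Mixed DO = (6.78×8.34 + 0.692×3.41)/(6.78+0.692) = 58.90/7.472 = 7.883 mg/L.
Mixed L₀ = (6.78×1.57 + 0.692×218)/(7.472) = 161.5/7.472 = 21.61 mg/L.
Initial deficit D₀ = C_s − DO₀ = 9.84 − 7.883 = 1.957 mg/L.
t_c = (1/0.5010) ln[(0.634/0.133)(1 − 1.957×0.5010/(0.133×21.61))] = 1.996 × ln(3.141) = 2.285 d.
D_c = (0.133/0.634) × 21.61 × e^(−0.133×2.285) = 0.2098 × 21.61 × 0.7380 = 3.346 mg/L.
Minimum DO = 9.84 − 3.346 = 6.494 mg/L.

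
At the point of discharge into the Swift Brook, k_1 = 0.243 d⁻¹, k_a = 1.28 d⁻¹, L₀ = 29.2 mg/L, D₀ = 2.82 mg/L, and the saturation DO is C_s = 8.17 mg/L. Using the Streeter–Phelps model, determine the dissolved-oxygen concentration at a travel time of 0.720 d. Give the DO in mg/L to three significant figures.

k_1 L₀/(k_a−k_1) = 0.243×29.2/(1.28−0.243) = 7.096/1.037 = 6.842 mg/L.
e^(−k_1 t) = e^(−0.243×0.7200) = 0.8395; e^(−k_a t) = e^(−1.28×0.7200) = 0.3979.
D = 6.842 × (0.8395 − 0.3979) + 2.82 × 0.3979 = 3.022 + 1.122 = 4.144 mg/L.
DO = C_s − D = 8.17 − 4.144 = 4.026 mg/L.

DO ≈ 4.03 mg/L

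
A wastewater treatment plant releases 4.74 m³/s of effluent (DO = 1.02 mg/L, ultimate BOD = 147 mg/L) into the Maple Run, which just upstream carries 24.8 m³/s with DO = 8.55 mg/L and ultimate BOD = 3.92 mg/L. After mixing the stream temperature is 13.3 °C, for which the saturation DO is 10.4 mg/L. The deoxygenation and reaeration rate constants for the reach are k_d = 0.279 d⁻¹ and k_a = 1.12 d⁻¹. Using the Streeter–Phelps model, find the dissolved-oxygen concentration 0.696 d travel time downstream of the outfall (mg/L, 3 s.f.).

DO ≈ 5.74 mg/L

Mixed DO = (24.8×8.55 + 4.74×1.02)/(24.8+4.74) = 216.9/29.54 = 7.342 mg/L.
Mixed L₀ = (24.8×3.92 + 4.74×147)/(29.54) = 794.0/29.54 = 26.88 mg/L.
Initial deficit D₀ = C_s − DO₀ = 10.4 − 7.342 = 3.058 mg/L.
D(0.696) = [0.279×26.88/(1.12−0.279)](e^(−0.279×0.696) − e^(−1.12×0.696)) + 3.058 e^(−1.12×0.696)
= 8.917 × (0.8235 − 0.4586) + 3.058 × 0.4586 = 4.656 mg/L.
DO = 10.4 − 4.656 = 5.744 mg/L.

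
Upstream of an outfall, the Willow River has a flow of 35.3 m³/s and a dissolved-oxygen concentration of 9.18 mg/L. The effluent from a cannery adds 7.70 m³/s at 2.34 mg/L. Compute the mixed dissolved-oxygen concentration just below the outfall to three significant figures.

7.96 mg/L

Flow-weighted mixing: C = (Q_r C_r + Q_w C_w)/(Q_r + Q_w)
= (35.3×9.18 + 7.70×2.34)/(35.3 + 7.70) = 342.1/43.00 = 7.955 mg/L.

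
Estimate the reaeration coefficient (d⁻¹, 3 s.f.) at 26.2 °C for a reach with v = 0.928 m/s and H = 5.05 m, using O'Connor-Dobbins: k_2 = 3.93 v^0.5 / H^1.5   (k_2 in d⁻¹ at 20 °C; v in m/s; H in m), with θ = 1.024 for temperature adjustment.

k_2 ≈ 0.386 d⁻¹

k_2(20) = 3.93 × 0.928^0.5 / 5.05^1.5 = 3.93 × 0.9633 / 11.35 = 0.3336 d⁻¹.
k_2(26.2) = 0.3336 × 1.024^(26.2−20) = 0.3336 × 1.158 = 0.3864 d⁻¹.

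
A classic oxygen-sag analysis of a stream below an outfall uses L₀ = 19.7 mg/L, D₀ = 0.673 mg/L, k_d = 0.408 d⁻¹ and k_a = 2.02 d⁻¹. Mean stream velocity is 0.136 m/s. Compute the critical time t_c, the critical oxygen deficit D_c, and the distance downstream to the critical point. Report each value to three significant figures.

t_c ≈ 0.902 d; D_c ≈ 2.75 mg/L; x_c ≈ 10.6 km

With k_a/k_d = 4.951 and 1 − D₀(k_a−k_d)/(k_d L₀) = 0.8650,
t_c = ln(4.951 × 0.8650) / (2.02 − 0.408) = ln(4.283) / 1.612 = 1.455/1.612 = 0.9024 d.
L(t_c) = L₀ e^(−k_d t_c) = 19.7 × 0.6920 = 13.63 mg/L, and at the critical point k_a D_c = k_d L, so D_c = (0.408/2.02) × 13.63 = 2.754 mg/L.
x_c = v t_c = 0.136 m/s × 0.9024 d × 86400 s/d = 10600 m ≈ 10.6 km.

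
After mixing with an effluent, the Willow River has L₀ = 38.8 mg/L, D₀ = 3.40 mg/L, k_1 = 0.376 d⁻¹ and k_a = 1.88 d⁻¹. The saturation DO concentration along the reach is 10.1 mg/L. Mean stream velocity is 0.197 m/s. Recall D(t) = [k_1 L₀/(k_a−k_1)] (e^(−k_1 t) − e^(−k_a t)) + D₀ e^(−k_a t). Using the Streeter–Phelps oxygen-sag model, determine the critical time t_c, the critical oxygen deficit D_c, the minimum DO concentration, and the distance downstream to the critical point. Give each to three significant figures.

t_c ≈ 0.783 d; D_c ≈ 5.78 mg/L; min DO ≈ 4.32 mg/L; x_c ≈ 13.3 km

t_c = [1/(k_a−k_1)] ln[(k_a/k_1)(1 − D₀(k_a−k_1)/(k_1 L₀))]
= [1/(1.88−0.376)] ln[(1.88/0.376)(1 − 3.40×1.504/(0.376×38.8))]
= (1/1.504) ln[5.000 × 0.6495] = 0.6649 × ln(3.247) = 0.6649 × 1.178 = 0.7832 d.
D_c = (k_1/k_a) L₀ e^(−k_1 t_c) = (0.376/1.88) × 38.8 × e^(−0.376×0.7832) = 0.2000 × 38.8 × 0.7449 = 5.781 mg/L.
Minimum DO = C_s − D_c = 10.1 − 5.781 = 4.319 mg/L.
x_c = v t_c = 0.197 m/s × 0.7832 d × 86400 s/d = 13330 m ≈ 13.3 km.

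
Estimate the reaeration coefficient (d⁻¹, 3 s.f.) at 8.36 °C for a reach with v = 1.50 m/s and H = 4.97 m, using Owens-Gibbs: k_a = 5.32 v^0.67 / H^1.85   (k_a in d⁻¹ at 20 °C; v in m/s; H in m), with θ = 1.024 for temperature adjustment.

k_a(20) = 5.32 × 1.50^0.67 / 4.97^1.85 = 5.32 × 1.312 / 19.42 = 0.3594 d⁻¹.
k_a(8.36) = 0.3594 × 1.024^(8.36−20) = 0.3594 × 0.7588 = 0.2727 d⁻¹.

k_a ≈ 0.273 d⁻¹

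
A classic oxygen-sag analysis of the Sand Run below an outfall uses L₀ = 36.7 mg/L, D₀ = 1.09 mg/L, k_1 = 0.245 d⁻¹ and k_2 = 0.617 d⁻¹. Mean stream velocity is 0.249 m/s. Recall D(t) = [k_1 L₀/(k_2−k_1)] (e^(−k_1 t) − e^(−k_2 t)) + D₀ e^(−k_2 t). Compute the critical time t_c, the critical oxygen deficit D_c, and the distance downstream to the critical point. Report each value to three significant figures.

t_c ≈ 2.36 d; D_c ≈ 8.18 mg/L; x_c ≈ 50.7 km

At the critical point dD/dt = 0, so k_1 L₀ e^(−k_1 t) = k_2 D. Substituting D(t) from the Streeter–Phelps equation and solving for t gives
t_c = ln[(k_2/k_1)(1 − D₀(k_2−k_1)/(k_1 L₀))] / (k_2−k_1).
Here k_2−k_1 = 0.3720 d⁻¹ and 1 − D₀(k_2−k_1)/(k_1 L₀) = 1 − 1.09×0.3720/(0.245×36.7) = 0.9549, so
t_c = ln(2.518 × 0.9549) / 0.3720 = 0.8775 / 0.3720 = 2.359 d.
L(t_c) = L₀ e^(−k_1 t_c) = 36.7 × 0.5611 = 20.59 mg/L, and at the critical point k_2 D_c = k_1 L, so D_c = (0.245/0.617) × 20.59 = 8.177 mg/L.
x_c = v t_c = 0.249 m/s × 2.359 d × 86400 s/d = 50750 m ≈ 50.7 km.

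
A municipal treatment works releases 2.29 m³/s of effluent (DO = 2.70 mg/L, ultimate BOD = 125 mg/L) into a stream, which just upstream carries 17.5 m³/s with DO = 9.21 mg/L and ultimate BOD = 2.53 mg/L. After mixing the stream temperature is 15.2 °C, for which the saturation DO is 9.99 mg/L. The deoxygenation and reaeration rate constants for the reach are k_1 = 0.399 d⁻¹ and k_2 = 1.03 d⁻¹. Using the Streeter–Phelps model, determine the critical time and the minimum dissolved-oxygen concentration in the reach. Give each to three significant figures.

Mixed DO = (17.5×9.21 + 2.29×2.70)/(17.5+2.29) = 167.4/19.79 = 8.457 mg/L.
Mixed L₀ = (17.5×2.53 + 2.29×125)/(19.79) = 330.5/19.79 = 16.70 mg/L.
Initial deficit D₀ = C_s − DO₀ = 9.99 − 8.457 = 1.533 mg/L.
t_c = (1/0.6310) ln[(1.03/0.399)(1 − 1.533×0.6310/(0.399×16.70))] = 1.585 × ln(2.207) = 1.254 d.
D_c = (0.399/1.03) × 16.70 × e^(−0.399×1.254) = 0.3874 × 16.70 × 0.6062 = 3.922 mg/L.
Minimum DO = 9.99 − 3.922 = 6.068 mg/L.

t_c ≈ 1.25 d; minimum DO ≈ 6.07 mg/L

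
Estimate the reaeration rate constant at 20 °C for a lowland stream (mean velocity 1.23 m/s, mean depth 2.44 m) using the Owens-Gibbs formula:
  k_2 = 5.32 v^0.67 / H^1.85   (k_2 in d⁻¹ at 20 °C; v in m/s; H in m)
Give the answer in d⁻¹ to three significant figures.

k_2 ≈ 1.17 d⁻¹

k_2 = 5.32 × 1.23^0.67 / 2.44^1.85 = 5.32 × 1.149 / 5.208 = 1.173 d⁻¹.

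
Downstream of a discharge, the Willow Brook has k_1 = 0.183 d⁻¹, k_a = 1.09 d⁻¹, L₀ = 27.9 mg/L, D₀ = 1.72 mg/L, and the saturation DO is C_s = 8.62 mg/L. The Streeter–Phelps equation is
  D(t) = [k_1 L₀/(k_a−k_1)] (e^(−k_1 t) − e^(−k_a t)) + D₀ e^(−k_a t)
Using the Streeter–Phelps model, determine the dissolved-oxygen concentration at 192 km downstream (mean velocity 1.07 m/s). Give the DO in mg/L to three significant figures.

Travel time t = x/v = 192 km / (1.07 m/s) = 192000 m / 1.07 m/s = 179400 s = 2.077 d.
k_1 L₀/(k_a−k_1) = 0.183×27.9/(1.09−0.183) = 5.106/0.9070 = 5.629 mg/L.
e^(−k_1 t) = e^(−0.183×2.077) = 0.6838; e^(−k_a t) = e^(−1.09×2.077) = 0.1040.
D = 5.629 × (0.6838 − 0.1040) + 1.72 × 0.1040 = 3.264 + 0.1788 = 3.443 mg/L.
DO = C_s − D = 8.62 − 3.443 = 5.177 mg/L.

DO ≈ 5.18 mg/L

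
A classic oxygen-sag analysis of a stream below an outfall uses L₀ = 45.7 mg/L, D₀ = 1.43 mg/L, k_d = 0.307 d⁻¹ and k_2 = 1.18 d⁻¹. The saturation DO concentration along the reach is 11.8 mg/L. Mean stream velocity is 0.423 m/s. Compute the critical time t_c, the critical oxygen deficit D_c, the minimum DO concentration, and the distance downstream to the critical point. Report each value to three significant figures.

t_c ≈ 1.44 d; D_c ≈ 7.65 mg/L; min DO ≈ 4.15 mg/L; x_c ≈ 52.5 km

At the critical point dD/dt = 0, so k_d L₀ e^(−k_d t) = k_2 D. Substituting D(t) from the Streeter–Phelps equation and solving for t gives
t_c = ln[(k_2/k_d)(1 − D₀(k_2−k_d)/(k_d L₀))] / (k_2−k_d).
Here k_2−k_d = 0.8730 d⁻¹ and 1 − D₀(k_2−k_d)/(k_d L₀) = 1 − 1.43×0.8730/(0.307×45.7) = 0.9110, so
t_c = ln(3.844 × 0.9110) / 0.8730 = 1.253 / 0.8730 = 1.436 d.
L(t_c) = L₀ e^(−k_d t_c) = 45.7 × 0.6436 = 29.41 mg/L, and at the critical point k_2 D_c = k_d L, so D_c = (0.307/1.18) × 29.41 = 7.652 mg/L.
Minimum DO = C_s − D_c = 11.8 − 7.652 = 4.148 mg/L.
x_c = v t_c = 0.423 m/s × 1.436 d × 86400 s/d = 52470 m ≈ 52.5 km.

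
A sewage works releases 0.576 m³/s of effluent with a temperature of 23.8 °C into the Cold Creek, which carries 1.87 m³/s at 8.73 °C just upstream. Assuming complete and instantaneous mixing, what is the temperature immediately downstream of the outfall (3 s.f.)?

Flow-weighted mixing: C = (Q_r C_r + Q_w C_w)/(Q_r + Q_w)
= (1.87×8.73 + 0.576×23.8)/(1.87 + 0.576) = 30.03/2.446 = 12.28 °C.

12.3 °C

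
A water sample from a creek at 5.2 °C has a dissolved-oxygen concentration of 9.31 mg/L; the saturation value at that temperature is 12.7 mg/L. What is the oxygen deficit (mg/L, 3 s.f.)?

D = C_s − C = 12.7 − 9.31 = 3.39 mg/L.

D ≈ 3.39 mg/L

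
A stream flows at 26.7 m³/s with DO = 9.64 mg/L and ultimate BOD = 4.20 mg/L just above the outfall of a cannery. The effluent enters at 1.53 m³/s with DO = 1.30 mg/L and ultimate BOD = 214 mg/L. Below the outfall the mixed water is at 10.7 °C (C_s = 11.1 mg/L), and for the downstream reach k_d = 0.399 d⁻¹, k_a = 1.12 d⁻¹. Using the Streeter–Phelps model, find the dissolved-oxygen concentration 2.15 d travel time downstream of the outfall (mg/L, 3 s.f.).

DO ≈ 8.05 mg/L

Mixed DO = (26.7×9.64 + 1.53×1.30)/(26.7+1.53) = 259.4/28.23 = 9.188 mg/L.
Mixed L₀ = (26.7×4.20 + 1.53×214)/(28.23) = 439.6/28.23 = 15.57 mg/L.
Initial deficit D₀ = C_s − DO₀ = 11.1 − 9.188 = 1.912 mg/L.
D(2.15) = [0.399×15.57/(1.12−0.399)](e^(−0.399×2.15) − e^(−1.12×2.15)) + 1.912 e^(−1.12×2.15)
= 8.617 × (0.4241 − 0.09000) + 1.912 × 0.09000 = 3.051 mg/L.
DO = 11.1 − 3.051 = 8.049 mg/L.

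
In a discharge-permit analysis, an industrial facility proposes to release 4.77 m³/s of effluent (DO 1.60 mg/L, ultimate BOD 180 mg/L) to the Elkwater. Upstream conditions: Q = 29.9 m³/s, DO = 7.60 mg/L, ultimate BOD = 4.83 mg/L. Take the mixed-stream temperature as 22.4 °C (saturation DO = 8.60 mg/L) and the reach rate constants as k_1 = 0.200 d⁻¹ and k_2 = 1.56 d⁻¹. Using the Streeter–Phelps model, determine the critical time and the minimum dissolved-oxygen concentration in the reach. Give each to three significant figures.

Mixed DO = (29.9×7.60 + 4.77×1.60)/(29.9+4.77) = 234.9/34.67 = 6.775 mg/L.
Mixed L₀ = (29.9×4.83 + 4.77×180)/(34.67) = 1003/34.67 = 28.93 mg/L.
Initial deficit D₀ = C_s − DO₀ = 8.60 − 6.775 = 1.825 mg/L.
t_c = (1/1.360) ln[(1.56/0.200)(1 − 1.825×1.360/(0.200×28.93))] = 0.7353 × ln(4.453) = 1.098 d.
D_c = (0.200/1.56) × 28.93 × e^(−0.200×1.098) = 0.1282 × 28.93 × 0.8028 = 2.978 mg/L.
Minimum DO = 8.60 − 2.978 = 5.622 mg/L.

t_c ≈ 1.10 d; minimum DO ≈ 5.62 mg/L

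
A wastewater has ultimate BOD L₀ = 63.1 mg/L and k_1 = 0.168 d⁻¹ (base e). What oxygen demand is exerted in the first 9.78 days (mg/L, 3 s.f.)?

y_t = L₀(1 − e^(−k_1 t)) = 63.1 × (1 − e^(−0.168×9.78))
= 63.1 × (1 − 0.1934) = 63.1 × 0.8066 = 50.90 mg/L.

y ≈ 50.9 mg/L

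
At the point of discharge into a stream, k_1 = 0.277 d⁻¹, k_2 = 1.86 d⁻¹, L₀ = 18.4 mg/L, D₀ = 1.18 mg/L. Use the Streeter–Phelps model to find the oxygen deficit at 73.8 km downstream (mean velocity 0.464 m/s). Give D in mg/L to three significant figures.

D ≈ 1.87 mg/L

Travel time t = x/v = 73.8 km / (0.464 m/s) = 73800 m / 0.464 m/s = 159100 s = 1.841 d.
k_1 L₀/(k_2−k_1) = 0.277×18.4/(1.86−0.277) = 5.097/1.583 = 3.220 mg/L.
e^(−k_1 t) = e^(−0.277×1.841) = 0.6005; e^(−k_2 t) = e^(−1.86×1.841) = 0.03258.
D = 3.220 × (0.6005 − 0.03258) + 1.18 × 0.03258 = 1.829 + 0.03845 = 1.867 mg/L.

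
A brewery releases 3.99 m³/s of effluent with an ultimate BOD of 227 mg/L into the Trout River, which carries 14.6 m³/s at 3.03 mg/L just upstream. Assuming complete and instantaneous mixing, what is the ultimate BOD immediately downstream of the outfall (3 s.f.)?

51.1 mg/L

Flow-weighted mixing: C = (Q_r C_r + Q_w C_w)/(Q_r + Q_w)
= (14.6×3.03 + 3.99×227)/(14.6 + 3.99) = 950.0/18.59 = 51.10 mg/L.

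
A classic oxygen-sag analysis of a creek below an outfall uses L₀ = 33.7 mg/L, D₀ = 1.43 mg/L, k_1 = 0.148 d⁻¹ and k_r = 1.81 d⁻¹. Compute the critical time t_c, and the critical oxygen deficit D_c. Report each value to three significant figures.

At the critical point dD/dt = 0, so k_1 L₀ e^(−k_1 t) = k_r D. Substituting D(t) from the Streeter–Phelps equation and solving for t gives
t_c = ln[(k_r/k_1)(1 − D₀(k_r−k_1)/(k_1 L₀))] / (k_r−k_1).
Here k_r−k_1 = 1.662 d⁻¹ and 1 − D₀(k_r−k_1)/(k_1 L₀) = 1 − 1.43×1.662/(0.148×33.7) = 0.5235, so
t_c = ln(12.23 × 0.5235) / 1.662 = 1.857 / 1.662 = 1.117 d.
L(t_c) = L₀ e^(−k_1 t_c) = 33.7 × 0.8476 = 28.56 mg/L, and at the critical point k_r D_c = k_1 L, so D_c = (0.148/1.81) × 28.56 = 2.336 mg/L.

t_c ≈ 1.12 d; D_c ≈ 2.34 mg/L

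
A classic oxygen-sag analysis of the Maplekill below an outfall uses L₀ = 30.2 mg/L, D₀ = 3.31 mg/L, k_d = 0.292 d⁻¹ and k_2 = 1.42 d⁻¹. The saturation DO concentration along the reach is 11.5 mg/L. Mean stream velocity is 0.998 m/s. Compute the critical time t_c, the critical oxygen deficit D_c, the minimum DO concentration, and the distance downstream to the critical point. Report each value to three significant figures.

t_c ≈ 0.914 d; D_c ≈ 4.76 mg/L; min DO ≈ 6.74 mg/L; x_c ≈ 78.8 km

t_c = [1/(k_2−k_d)] ln[(k_2/k_d)(1 − D₀(k_2−k_d)/(k_d L₀))]
= [1/(1.42−0.292)] ln[(1.42/0.292)(1 − 3.31×1.128/(0.292×30.2))]
= (1/1.128) ln[4.863 × 0.5766] = 0.8865 × ln(2.804) = 0.8865 × 1.031 = 0.9141 d.
L(t_c) = L₀ e^(−k_d t_c) = 30.2 × 0.7657 = 23.13 mg/L, and at the critical point k_2 D_c = k_d L, so D_c = (0.292/1.42) × 23.13 = 4.755 mg/L.
Minimum DO = C_s − D_c = 11.5 − 4.755 = 6.745 mg/L.
x_c = v t_c = 0.998 m/s × 0.9141 d × 86400 s/d = 78820 m ≈ 78.8 km.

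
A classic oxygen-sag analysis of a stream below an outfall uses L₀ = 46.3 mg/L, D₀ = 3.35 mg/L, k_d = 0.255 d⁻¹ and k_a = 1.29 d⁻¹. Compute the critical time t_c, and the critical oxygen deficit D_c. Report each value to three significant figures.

t_c ≈ 1.23 d; D_c ≈ 6.69 mg/L

t_c = [1/(k_a−k_d)] ln[(k_a/k_d)(1 − D₀(k_a−k_d)/(k_d L₀))]
= [1/(1.29−0.255)] ln[(1.29/0.255)(1 − 3.35×1.035/(0.255×46.3))]
= (1/1.035) ln[5.059 × 0.7063] = 0.9662 × ln(3.573) = 0.9662 × 1.273 = 1.230 d.
D_c = (k_d/k_a) L₀ e^(−k_d t_c) = (0.255/1.29) × 46.3 × e^(−0.255×1.230) = 0.1977 × 46.3 × 0.7307 = 6.688 mg/L.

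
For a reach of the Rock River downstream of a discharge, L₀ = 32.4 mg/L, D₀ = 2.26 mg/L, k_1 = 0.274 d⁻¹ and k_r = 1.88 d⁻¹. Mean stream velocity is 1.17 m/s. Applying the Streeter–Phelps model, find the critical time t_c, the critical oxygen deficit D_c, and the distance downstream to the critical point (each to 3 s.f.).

t_c ≈ 0.872 d; D_c ≈ 3.72 mg/L; x_c ≈ 88.1 km

At the critical point dD/dt = 0, so k_1 L₀ e^(−k_1 t) = k_r D. Substituting D(t) from the Streeter–Phelps equation and solving for t gives
t_c = ln[(k_r/k_1)(1 − D₀(k_r−k_1)/(k_1 L₀))] / (k_r−k_1).
Here k_r−k_1 = 1.606 d⁻¹ and 1 − D₀(k_r−k_1)/(k_1 L₀) = 1 − 2.26×1.606/(0.274×32.4) = 0.5912, so
t_c = ln(6.861 × 0.5912) / 1.606 = 1.400 / 1.606 = 0.8719 d.
L(t_c) = L₀ e^(−k_1 t_c) = 32.4 × 0.7875 = 25.51 mg/L, and at the critical point k_r D_c = k_1 L, so D_c = (0.274/1.88) × 25.51 = 3.719 mg/L.
x_c = v t_c = 1.17 m/s × 0.8719 d × 86400 s/d = 88140 m ≈ 88.1 km.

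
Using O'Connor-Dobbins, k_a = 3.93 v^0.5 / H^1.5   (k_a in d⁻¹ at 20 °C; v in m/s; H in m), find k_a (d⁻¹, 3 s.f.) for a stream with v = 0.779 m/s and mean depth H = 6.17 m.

k_a ≈ 0.226 d⁻¹

k_a = 3.93 × 0.779^0.5 / 6.17^1.5 = 3.93 × 0.8826 / 15.33 = 0.2263 d⁻¹.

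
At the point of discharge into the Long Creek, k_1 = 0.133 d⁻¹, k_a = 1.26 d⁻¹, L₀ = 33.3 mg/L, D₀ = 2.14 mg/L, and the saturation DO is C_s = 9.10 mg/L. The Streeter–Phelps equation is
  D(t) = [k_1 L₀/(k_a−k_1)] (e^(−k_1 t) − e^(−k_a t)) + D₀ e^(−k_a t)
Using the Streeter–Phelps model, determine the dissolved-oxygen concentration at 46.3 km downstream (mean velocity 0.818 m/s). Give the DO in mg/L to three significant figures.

Travel time t = x/v = 46.3 km / (0.818 m/s) = 46300 m / 0.818 m/s = 56600 s = 0.6551 d.
k_1 L₀/(k_a−k_1) = 0.133×33.3/(1.26−0.133) = 4.429/1.127 = 3.930 mg/L.
e^(−k_1 t) = e^(−0.133×0.6551) = 0.9166; e^(−k_a t) = e^(−1.26×0.6551) = 0.4380.
D = 3.930 × (0.9166 − 0.4380) + 2.14 × 0.4380 = 1.880 + 0.9374 = 2.818 mg/L.
DO = C_s − D = 9.10 − 2.818 = 6.282 mg/L.

DO ≈ 6.28 mg/L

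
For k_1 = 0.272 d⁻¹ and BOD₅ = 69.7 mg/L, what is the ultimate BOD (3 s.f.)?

L₀ ≈ 93.8 mg/L

BOD₅ = L₀(1 − e^(−5k_1)) ⇒ L₀ = BOD₅ / (1 − e^(−5×0.272))
= 69.7 / (1 − 0.2567) = 69.7 / 0.7433 = 93.77 mg/L.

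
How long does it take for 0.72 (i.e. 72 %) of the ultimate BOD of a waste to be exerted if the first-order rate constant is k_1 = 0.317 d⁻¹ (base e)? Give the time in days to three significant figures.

t ≈ 4.02 d

y/L₀ = 1 − e^(−k_1 t) = 0.72 ⇒ e^(−k_1 t) = 0.280
t = −ln(0.280) / 0.317 = 1.273 / 0.317 = 4.016 d.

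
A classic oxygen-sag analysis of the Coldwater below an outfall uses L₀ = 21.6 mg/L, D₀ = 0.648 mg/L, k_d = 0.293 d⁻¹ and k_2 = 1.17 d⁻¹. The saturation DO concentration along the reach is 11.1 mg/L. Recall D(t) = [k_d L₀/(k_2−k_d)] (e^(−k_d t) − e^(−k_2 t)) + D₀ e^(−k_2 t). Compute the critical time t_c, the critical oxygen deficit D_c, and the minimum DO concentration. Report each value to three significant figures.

t_c ≈ 1.47 d; D_c ≈ 3.51 mg/L; min DO ≈ 7.59 mg/L

t_c = [1/(k_2−k_d)] ln[(k_2/k_d)(1 − D₀(k_2−k_d)/(k_d L₀))]
= [1/(1.17−0.293)] ln[(1.17/0.293)(1 − 0.648×0.8770/(0.293×21.6))]
= (1/0.8770) ln[3.993 × 0.9102] = 1.140 × ln(3.635) = 1.140 × 1.291 = 1.471 d.
L(t_c) = L₀ e^(−k_d t_c) = 21.6 × 0.6498 = 14.03 mg/L, and at the critical point k_2 D_c = k_d L, so D_c = (0.293/1.17) × 14.03 = 3.515 mg/L.
Minimum DO = C_s − D_c = 11.1 − 3.515 = 7.585 mg/L.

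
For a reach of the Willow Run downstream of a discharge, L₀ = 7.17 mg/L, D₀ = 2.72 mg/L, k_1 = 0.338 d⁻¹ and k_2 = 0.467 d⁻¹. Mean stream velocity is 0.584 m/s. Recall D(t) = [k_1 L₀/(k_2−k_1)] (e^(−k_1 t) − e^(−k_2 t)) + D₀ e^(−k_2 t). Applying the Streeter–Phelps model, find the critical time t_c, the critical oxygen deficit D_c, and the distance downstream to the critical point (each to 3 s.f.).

t_c ≈ 1.29 d; D_c ≈ 3.35 mg/L; x_c ≈ 65.3 km

At the critical point dD/dt = 0, so k_1 L₀ e^(−k_1 t) = k_2 D. Substituting D(t) from the Streeter–Phelps equation and solving for t gives
t_c = ln[(k_2/k_1)(1 − D₀(k_2−k_1)/(k_1 L₀))] / (k_2−k_1).
Here k_2−k_1 = 0.1290 d⁻¹ and 1 − D₀(k_2−k_1)/(k_1 L₀) = 1 − 2.72×0.1290/(0.338×7.17) = 0.8552, so
t_c = ln(1.382 × 0.8552) / 0.1290 = 0.1669 / 0.1290 = 1.294 d.
L(t_c) = L₀ e^(−k_1 t_c) = 7.17 × 0.6458 = 4.630 mg/L, and at the critical point k_2 D_c = k_1 L, so D_c = (0.338/0.467) × 4.630 = 3.351 mg/L.
x_c = v t_c = 0.584 m/s × 1.294 d × 86400 s/d = 65270 m ≈ 65.3 km.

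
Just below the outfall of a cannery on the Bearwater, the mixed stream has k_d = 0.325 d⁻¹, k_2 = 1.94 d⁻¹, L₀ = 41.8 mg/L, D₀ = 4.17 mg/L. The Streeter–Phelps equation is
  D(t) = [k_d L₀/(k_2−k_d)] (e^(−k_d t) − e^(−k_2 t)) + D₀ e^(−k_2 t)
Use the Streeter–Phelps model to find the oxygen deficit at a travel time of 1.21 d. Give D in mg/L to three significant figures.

k_d L₀/(k_2−k_d) = 0.325×41.8/(1.94−0.325) = 13.58/1.615 = 8.412 mg/L.
e^(−k_d t) = e^(−0.325×1.210) = 0.6749; e^(−k_2 t) = e^(−1.94×1.210) = 0.09562.
D = 8.412 × (0.6749 − 0.09562) + 4.17 × 0.09562 = 4.872 + 0.3987 = 5.271 mg/L.

D ≈ 5.27 mg/L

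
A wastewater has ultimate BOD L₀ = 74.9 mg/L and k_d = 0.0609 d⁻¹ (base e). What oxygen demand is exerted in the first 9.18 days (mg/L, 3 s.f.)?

y_t = L₀(1 − e^(−k_d t)) = 74.9 × (1 − e^(−0.0609×9.18))
= 74.9 × (1 − 0.5717) = 74.9 × 0.4283 = 32.08 mg/L.

y ≈ 32.1 mg/L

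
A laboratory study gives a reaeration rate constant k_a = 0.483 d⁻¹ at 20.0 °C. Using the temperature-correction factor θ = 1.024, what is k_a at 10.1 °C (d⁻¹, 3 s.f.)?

k_a(T₂) = k_a(T₁) · θ^(T₂−T₁) = 0.483 × 1.024^(10.1−20.0)
= 0.483 × 1.024^-9.90 = 0.483 × 0.7907 = 0.3819 d⁻¹.

k_a ≈ 0.382 d⁻¹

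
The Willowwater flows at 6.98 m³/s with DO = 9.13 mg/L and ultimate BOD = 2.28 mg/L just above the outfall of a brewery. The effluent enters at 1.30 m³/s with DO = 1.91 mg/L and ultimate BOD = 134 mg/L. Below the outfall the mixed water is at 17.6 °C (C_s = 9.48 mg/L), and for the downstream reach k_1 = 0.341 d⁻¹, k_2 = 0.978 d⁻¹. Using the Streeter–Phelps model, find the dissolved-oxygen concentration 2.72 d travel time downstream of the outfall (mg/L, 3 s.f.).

Mixed DO = (6.98×9.13 + 1.30×1.91)/(6.98+1.30) = 66.21/8.280 = 7.996 mg/L.
Mixed L₀ = (6.98×2.28 + 1.30×134)/(8.280) = 190.1/8.280 = 22.96 mg/L.
Initial deficit D₀ = C_s − DO₀ = 9.48 − 7.996 = 1.484 mg/L.
D(2.72) = [0.341×22.96/(0.978−0.341)](e^(−0.341×2.72) − e^(−0.978×2.72)) + 1.484 e^(−0.978×2.72)
= 12.29 × (0.3955 − 0.06994) + 1.484 × 0.06994 = 4.106 mg/L.
DO = 9.48 − 4.106 = 5.374 mg/L.

DO ≈ 5.37 mg/L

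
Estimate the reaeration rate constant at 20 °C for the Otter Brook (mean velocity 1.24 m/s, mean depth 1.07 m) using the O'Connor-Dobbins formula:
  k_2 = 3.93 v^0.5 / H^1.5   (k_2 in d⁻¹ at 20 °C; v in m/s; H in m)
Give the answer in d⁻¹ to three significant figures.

k_2 = 3.93 × 1.24^0.5 / 1.07^1.5 = 3.93 × 1.114 / 1.107 = 3.954 d⁻¹.

k_2 ≈ 3.95 d⁻¹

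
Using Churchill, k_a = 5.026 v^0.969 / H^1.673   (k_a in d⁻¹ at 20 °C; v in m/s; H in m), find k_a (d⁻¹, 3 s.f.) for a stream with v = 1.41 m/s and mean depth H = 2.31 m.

k_a = 5.026 × 1.41^0.969 / 2.31^1.673 = 5.026 × 1.395 / 4.058 = 1.728 d⁻¹.

k_a ≈ 1.73 d⁻¹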